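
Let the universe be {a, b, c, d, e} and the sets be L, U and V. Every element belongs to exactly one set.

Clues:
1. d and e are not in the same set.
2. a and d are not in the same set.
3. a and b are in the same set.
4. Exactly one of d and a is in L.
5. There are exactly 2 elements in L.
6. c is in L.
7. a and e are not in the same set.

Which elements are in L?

L = {c, d}

From (6): c ∈ L.
Suppose a ∈ L: no assignment then satisfies all the clues, so a ∉ L.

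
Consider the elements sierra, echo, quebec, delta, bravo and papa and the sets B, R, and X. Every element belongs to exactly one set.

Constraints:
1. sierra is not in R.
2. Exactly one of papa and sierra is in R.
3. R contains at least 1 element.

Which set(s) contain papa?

papa: R

From (1): sierra ∉ R.
(2) (exactly one): papa ∈ R.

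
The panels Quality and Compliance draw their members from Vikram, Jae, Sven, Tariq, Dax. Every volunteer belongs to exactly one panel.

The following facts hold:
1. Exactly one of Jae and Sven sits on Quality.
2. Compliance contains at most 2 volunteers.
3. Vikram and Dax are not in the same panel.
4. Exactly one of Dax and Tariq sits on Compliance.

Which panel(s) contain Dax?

Dax: Compliance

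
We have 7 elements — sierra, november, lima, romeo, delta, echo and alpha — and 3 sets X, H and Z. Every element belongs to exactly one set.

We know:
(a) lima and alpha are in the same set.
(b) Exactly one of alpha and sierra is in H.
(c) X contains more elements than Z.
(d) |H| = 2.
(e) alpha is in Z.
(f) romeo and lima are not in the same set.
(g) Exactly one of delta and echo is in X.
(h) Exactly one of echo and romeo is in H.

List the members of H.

H = {echo, sierra}

From (e): alpha ∈ Z.
(a): lima matches alpha: lima ∉ X.
(a): lima matches alpha: lima ∉ H.
(a): lima matches alpha: lima ∈ Z.
(b) (exactly one): sierra ∈ H.
(f): romeo ∉ Z.
Suppose november ∈ H: no assignment then satisfies all the clues, so november ∉ H.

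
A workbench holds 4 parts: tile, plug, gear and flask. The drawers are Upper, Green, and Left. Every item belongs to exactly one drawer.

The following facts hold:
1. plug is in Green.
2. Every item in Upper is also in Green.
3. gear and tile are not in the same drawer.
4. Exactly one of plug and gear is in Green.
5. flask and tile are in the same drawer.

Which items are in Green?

Green = {flask, plug, tile}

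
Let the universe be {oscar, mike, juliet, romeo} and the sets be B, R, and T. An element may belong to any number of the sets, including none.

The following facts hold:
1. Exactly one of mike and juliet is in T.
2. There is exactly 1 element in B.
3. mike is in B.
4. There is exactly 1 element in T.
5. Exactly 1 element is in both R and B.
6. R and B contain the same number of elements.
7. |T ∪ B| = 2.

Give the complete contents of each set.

B = {mike}; R = {mike}; T = {juliet}

From (3): mike ∈ B.
(2): B already has 1, so the rest are out.
Suppose oscar ∈ R: no assignment then satisfies all the clues, so oscar ∉ R.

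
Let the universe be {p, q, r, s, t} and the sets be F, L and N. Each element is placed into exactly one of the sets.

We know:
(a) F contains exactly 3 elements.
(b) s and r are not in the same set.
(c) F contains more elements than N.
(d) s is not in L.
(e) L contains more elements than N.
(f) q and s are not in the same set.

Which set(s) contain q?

q: L

From (d): s ∉ L.
Suppose q ∈ F: no assignment then satisfies all the clues, so q ∉ F.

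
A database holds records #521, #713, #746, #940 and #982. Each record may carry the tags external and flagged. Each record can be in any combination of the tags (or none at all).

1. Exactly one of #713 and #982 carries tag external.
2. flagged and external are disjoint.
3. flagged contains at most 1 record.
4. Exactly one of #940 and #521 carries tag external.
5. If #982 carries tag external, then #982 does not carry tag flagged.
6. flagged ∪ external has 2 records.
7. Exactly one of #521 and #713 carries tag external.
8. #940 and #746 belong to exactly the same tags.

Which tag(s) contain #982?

#982: external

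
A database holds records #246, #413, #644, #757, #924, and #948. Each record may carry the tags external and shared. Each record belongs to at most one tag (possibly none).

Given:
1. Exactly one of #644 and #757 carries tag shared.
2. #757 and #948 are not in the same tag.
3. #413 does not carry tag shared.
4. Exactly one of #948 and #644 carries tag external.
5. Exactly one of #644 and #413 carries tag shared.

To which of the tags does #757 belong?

#757: none

From (3): #413 ∉ shared.
(5) (exactly one): #644 ∈ shared.
(1) (exactly one): #757 ∉ shared.
(4) (exactly one): #948 ∈ external.
(2): #757 ∉ external.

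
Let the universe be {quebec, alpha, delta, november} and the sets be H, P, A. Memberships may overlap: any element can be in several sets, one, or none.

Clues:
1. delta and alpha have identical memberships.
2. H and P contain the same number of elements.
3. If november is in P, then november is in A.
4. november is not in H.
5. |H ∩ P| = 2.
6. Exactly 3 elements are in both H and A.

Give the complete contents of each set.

From (4): november ∉ H.
Suppose quebec ∉ H: no assignment then satisfies all the clues, so quebec ∈ H.

H = {alpha, delta, quebec}; P = {alpha, delta, november}; A = {alpha, delta, november, quebec}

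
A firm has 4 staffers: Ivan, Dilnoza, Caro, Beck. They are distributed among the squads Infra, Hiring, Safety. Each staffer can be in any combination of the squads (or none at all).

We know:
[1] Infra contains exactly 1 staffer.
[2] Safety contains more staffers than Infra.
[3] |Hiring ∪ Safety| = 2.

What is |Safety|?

2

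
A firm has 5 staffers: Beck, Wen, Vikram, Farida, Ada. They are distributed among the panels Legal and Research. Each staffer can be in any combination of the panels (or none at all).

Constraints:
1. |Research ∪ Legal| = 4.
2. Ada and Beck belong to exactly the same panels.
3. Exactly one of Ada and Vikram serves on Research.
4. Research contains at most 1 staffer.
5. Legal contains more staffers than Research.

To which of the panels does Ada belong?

Ada: Legal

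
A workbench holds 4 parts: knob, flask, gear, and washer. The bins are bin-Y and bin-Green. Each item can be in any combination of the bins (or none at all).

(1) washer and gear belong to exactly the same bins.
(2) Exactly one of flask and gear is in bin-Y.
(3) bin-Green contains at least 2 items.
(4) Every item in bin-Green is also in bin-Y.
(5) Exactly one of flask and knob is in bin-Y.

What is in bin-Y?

bin-Y = {gear, knob, washer}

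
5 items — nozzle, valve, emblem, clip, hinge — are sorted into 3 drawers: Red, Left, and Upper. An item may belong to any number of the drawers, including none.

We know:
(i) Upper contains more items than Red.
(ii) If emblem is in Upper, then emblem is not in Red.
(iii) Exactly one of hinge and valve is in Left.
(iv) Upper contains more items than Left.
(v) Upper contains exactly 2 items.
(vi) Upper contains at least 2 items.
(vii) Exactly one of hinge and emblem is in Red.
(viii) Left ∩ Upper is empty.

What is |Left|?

1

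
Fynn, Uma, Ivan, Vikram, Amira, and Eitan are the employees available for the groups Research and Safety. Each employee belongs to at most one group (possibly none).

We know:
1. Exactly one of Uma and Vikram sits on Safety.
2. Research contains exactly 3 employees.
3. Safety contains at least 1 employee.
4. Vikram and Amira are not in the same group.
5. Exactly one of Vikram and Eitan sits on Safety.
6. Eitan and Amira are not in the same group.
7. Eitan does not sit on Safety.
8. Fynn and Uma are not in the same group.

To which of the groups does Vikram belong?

From (7): Eitan ∉ Safety.
(5) (exactly one): Vikram ∈ Safety.
(1) (exactly one): Uma ∉ Safety.
(4): Amira ∉ Safety.

Vikram: Safety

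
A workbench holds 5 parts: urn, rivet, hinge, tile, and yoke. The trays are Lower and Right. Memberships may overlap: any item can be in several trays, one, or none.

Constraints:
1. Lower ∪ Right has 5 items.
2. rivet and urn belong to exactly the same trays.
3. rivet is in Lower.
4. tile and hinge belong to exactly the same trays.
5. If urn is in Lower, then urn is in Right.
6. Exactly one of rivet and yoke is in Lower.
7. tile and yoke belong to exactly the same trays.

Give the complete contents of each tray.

Lower = {rivet, urn}; Right = {hinge, rivet, tile, urn, yoke}

From (3): rivet ∈ Lower.
(2): urn matches rivet: urn ∈ Lower.
(5): urn ∈ Right.
(6) (exactly one): yoke ∉ Lower.
(7): tile matches yoke: tile ∉ Lower.
(2): rivet matches urn: rivet ∈ Right.
(4): hinge matches tile: hinge ∉ Lower.
Suppose hinge ∉ Right: no assignment then satisfies all the clues, so hinge ∈ Right.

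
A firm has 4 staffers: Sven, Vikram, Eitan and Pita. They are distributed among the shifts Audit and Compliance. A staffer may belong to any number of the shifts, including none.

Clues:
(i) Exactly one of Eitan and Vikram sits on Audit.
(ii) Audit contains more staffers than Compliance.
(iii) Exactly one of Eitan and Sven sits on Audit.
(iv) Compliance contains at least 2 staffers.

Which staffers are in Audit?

Audit = {Pita, Sven, Vikram}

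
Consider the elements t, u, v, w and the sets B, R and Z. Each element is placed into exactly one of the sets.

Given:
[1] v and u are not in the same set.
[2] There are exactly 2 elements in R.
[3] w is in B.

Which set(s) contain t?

t: R

From (3): w ∈ B.
Suppose t ∈ B: no assignment then satisfies all the clues, so t ∉ B.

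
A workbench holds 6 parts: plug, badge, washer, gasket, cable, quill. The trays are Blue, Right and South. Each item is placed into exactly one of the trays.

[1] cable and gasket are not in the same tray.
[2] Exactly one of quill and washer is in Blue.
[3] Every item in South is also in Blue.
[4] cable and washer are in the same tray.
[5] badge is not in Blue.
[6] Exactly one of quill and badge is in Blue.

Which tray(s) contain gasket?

gasket: Blue

From (5): badge ∉ Blue.
(3) contrapositive: badge ∉ South.
(6) (exactly one): quill ∈ Blue.
Only one tray left: badge ∈ Right.
(2) (exactly one): washer ∉ Blue.
(3) contrapositive: washer ∉ South.
(4): cable matches washer: cable ∉ Blue.
(4): cable matches washer: cable ∉ South.
Only one tray left: washer ∈ Right.
Only one tray left: cable ∈ Right.
(1): gasket ∉ Right.
Suppose gasket ∉ Blue: no assignment then satisfies all the clues, so gasket ∈ Blue.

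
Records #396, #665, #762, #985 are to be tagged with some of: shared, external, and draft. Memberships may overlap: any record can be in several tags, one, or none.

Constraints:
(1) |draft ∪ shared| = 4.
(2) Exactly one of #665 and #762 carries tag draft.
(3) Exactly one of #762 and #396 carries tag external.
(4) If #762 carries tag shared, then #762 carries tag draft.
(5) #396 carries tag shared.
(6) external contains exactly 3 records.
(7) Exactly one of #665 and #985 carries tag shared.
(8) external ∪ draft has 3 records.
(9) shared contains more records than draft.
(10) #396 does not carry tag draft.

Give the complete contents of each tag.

shared = {#396, #665, #762}; external = {#665, #762, #985}; draft = {#762, #985}

From (5): #396 ∈ shared.
From (10): #396 ∉ draft.
Suppose #396 ∈ external: no assignment then satisfies all the clues, so #396 ∉ external.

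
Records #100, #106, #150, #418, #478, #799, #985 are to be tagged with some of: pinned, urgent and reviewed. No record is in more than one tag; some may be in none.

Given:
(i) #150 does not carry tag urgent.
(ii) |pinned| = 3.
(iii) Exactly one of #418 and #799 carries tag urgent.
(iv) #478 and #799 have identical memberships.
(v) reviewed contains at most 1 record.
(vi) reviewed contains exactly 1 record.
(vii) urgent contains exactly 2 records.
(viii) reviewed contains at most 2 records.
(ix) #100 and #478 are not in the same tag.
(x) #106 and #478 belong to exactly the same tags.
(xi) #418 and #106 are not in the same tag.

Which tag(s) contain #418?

#418: urgent

From (i): #150 ∉ urgent.
Suppose #418 ∈ pinned: no assignment then satisfies all the clues, so #418 ∉ pinned.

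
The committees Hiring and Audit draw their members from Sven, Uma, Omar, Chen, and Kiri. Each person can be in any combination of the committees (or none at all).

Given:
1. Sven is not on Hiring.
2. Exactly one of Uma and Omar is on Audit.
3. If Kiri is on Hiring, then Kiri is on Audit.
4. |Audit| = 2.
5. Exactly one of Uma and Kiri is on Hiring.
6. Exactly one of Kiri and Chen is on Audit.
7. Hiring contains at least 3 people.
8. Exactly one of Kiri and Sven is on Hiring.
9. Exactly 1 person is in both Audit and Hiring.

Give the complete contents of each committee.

From (1): Sven ∉ Hiring.
(8) (exactly one): Kiri ∈ Hiring.
(3): Kiri ∈ Audit.
(5) (exactly one): Uma ∉ Hiring.
(6) (exactly one): Chen ∉ Audit.
(7): only 3 candidates remain for Hiring, so all are in.
Suppose Sven ∈ Audit: no assignment then satisfies all the clues, so Sven ∉ Audit.

Hiring = {Chen, Kiri, Omar}; Audit = {Kiri, Uma}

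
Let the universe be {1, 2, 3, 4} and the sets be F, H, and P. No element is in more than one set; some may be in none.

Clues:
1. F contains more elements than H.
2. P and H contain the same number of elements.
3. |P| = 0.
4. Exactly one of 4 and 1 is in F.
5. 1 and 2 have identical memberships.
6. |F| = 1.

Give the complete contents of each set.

F = {4}; H = {}; P = {}

(3): P already has 0, so the rest are out.
Suppose 1 ∈ F: no assignment then satisfies all the clues, so 1 ∉ F.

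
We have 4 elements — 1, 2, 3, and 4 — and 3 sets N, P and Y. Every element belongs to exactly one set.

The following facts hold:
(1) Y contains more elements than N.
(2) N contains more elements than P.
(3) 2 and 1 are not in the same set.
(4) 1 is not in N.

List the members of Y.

Y = {1, 3, 4}

From (4): 1 ∉ N.
Suppose 1 ∉ Y: no assignment then satisfies all the clues, so 1 ∈ Y.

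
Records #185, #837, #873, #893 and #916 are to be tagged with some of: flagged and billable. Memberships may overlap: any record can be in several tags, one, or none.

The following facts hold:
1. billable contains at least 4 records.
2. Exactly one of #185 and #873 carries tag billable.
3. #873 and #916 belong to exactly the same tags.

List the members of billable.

billable = {#837, #873, #893, #916}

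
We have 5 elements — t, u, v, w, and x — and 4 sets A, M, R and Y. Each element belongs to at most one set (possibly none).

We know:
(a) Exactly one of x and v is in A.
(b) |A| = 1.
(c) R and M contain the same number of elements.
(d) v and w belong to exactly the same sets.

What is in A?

A = {x}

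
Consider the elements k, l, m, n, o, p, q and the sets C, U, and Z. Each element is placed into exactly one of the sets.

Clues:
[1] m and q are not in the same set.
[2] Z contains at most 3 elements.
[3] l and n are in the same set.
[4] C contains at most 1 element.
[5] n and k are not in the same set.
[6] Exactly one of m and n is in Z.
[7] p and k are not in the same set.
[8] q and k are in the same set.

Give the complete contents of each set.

C = {m}; U = {k, o, q}; Z = {l, n, p}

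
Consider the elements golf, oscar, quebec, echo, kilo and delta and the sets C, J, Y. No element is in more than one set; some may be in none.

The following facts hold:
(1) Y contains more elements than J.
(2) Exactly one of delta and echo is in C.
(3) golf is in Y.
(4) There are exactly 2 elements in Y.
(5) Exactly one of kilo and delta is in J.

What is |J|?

1

From (3): golf ∈ Y.
Suppose oscar ∈ J: no assignment then satisfies all the clues, so oscar ∉ J.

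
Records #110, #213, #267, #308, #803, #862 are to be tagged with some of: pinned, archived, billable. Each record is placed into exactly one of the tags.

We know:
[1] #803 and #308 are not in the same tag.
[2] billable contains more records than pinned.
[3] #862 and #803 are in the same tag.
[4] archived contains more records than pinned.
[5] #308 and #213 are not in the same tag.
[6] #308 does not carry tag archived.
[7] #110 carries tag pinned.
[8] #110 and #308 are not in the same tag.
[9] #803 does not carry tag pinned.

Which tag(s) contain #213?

#213: archived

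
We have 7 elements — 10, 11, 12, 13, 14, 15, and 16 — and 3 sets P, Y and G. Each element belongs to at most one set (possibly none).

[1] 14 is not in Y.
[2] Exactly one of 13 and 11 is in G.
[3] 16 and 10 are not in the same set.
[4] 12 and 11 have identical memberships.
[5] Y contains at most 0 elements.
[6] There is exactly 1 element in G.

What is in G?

G = {13}

From (1): 14 ∉ Y.
(5): Y already has 0, so the rest are out.
Suppose 10 ∈ G: no assignment then satisfies all the clues, so 10 ∉ G.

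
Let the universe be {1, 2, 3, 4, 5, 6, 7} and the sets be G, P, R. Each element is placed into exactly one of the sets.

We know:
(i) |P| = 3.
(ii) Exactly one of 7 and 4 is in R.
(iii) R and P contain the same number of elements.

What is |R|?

3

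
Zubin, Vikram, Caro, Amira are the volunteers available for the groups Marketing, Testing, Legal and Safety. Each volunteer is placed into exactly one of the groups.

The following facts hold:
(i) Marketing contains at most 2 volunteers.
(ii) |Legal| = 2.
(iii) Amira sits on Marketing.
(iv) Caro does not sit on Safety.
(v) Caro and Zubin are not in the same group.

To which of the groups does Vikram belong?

Vikram: Legal

From (iii): Amira ∈ Marketing.
From (iv): Caro ∉ Safety.
Suppose Vikram ∈ Marketing: no assignment then satisfies all the clues, so Vikram ∉ Marketing.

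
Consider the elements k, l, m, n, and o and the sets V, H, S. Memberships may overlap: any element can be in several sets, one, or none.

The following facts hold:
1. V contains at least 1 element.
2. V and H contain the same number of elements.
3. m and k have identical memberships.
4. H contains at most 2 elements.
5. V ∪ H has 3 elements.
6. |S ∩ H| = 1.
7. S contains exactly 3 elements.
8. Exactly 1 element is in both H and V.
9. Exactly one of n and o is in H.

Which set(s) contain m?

m: S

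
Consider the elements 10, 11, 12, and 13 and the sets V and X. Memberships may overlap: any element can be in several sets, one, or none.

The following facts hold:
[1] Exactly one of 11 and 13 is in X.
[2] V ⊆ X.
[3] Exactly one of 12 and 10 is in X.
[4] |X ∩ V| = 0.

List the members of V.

V = {}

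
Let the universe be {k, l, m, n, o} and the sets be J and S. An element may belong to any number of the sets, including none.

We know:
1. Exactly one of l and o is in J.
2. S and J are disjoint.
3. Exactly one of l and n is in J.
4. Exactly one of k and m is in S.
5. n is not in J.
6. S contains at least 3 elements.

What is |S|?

3

From (5): n ∉ J.
(3) (exactly one): l ∈ J.
(1) (exactly one): o ∉ J.
(2) (disjoint): l ∉ S.
Suppose n ∉ S: no assignment then satisfies all the clues, so n ∈ S.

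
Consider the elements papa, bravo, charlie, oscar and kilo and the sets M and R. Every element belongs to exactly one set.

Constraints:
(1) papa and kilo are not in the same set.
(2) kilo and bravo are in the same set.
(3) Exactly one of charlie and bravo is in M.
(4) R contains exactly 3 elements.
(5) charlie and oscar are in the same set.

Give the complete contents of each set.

M = {bravo, kilo}; R = {charlie, oscar, papa}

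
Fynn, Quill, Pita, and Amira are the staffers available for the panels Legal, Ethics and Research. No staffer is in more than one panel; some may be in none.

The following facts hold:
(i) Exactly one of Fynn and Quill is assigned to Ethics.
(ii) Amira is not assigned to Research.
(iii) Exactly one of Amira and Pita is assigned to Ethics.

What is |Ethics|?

2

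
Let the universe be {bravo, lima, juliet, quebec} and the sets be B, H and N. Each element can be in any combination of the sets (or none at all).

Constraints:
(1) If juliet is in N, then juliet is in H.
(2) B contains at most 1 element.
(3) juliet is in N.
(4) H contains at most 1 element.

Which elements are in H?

From (3): juliet ∈ N.
(1): juliet ∈ H.
(4): H already has 1, so the rest are out.

H = {juliet}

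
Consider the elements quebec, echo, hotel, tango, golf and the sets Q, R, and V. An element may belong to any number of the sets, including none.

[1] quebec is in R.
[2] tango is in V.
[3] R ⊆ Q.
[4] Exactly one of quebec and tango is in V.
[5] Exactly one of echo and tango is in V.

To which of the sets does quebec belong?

From (1): quebec ∈ R.
From (2): tango ∈ V.
(3) with quebec ∈ R: quebec ∈ Q.
(4) (exactly one): quebec ∉ V.
(5) (exactly one): echo ∉ V.

quebec: Q, R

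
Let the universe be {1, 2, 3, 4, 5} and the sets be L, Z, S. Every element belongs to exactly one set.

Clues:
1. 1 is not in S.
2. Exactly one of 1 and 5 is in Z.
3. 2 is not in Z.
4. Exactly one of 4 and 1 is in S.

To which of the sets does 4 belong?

From (1): 1 ∉ S.
From (3): 2 ∉ Z.
(4) (exactly one): 4 ∈ S.

4: S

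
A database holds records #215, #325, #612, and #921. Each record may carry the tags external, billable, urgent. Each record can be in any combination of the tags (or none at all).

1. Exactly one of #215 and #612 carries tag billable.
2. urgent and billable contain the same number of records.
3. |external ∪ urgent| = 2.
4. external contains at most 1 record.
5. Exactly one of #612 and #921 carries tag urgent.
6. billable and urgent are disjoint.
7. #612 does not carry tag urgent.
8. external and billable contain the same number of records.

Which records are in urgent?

urgent = {#921}

From (7): #612 ∉ urgent.
(5) (exactly one): #921 ∈ urgent.
(6) (disjoint): #921 ∉ billable.
Suppose #215 ∈ urgent: no assignment then satisfies all the clues, so #215 ∉ urgent.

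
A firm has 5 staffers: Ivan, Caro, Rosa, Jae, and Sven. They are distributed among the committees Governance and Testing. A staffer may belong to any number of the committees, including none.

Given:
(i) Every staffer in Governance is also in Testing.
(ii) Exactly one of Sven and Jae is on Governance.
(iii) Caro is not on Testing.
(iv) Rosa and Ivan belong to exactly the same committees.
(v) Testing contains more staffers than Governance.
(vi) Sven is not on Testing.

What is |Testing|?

3

From (iii): Caro ∉ Testing.
From (vi): Sven ∉ Testing.
(i) contrapositive: Caro ∉ Governance.
(i) contrapositive: Sven ∉ Governance.
(ii) (exactly one): Jae ∈ Governance.
(i) with Jae ∈ Governance: Jae ∈ Testing.
Suppose Ivan ∈ Governance: no assignment then satisfies all the clues, so Ivan ∉ Governance.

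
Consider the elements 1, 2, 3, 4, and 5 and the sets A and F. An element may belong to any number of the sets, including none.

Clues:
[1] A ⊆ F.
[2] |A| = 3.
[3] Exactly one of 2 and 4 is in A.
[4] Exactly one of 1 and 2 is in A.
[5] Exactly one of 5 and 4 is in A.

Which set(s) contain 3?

3: A, F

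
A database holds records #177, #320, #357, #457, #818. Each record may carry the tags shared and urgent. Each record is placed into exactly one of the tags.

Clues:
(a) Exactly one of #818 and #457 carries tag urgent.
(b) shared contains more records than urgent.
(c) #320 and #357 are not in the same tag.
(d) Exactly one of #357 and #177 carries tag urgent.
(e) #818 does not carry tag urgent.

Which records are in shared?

shared = {#177, #320, #818}

From (e): #818 ∉ urgent.
(a) (exactly one): #457 ∈ urgent.
Only one tag left: #818 ∈ shared.
Suppose #177 ∉ shared: no assignment then satisfies all the clues, so #177 ∈ shared.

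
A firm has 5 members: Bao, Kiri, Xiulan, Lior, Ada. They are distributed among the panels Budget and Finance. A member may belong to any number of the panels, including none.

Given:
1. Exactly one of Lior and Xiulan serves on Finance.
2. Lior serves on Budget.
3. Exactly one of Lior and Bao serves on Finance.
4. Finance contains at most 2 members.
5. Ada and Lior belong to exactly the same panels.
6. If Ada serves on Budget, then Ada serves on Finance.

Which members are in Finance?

From (2): Lior ∈ Budget.
(5): Ada matches Lior: Ada ∈ Budget.
(6): Ada ∈ Finance.
(5): Lior matches Ada: Lior ∈ Finance.
(1) (exactly one): Xiulan ∉ Finance.
(3) (exactly one): Bao ∉ Finance.
(4): Finance already has 2, so the rest are out.

Finance = {Ada, Lior}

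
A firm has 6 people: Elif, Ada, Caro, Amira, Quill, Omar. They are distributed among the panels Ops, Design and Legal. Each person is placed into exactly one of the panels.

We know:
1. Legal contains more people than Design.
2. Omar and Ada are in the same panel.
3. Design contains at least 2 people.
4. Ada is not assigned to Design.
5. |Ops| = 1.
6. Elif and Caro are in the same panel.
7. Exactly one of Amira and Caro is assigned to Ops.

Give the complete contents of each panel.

Ops = {Amira}; Design = {Caro, Elif}; Legal = {Ada, Omar, Quill}

From (4): Ada ∉ Design.
(2): Omar matches Ada: Omar ∉ Design.
Suppose Elif ∈ Ops: no assignment then satisfies all the clues, so Elif ∉ Ops.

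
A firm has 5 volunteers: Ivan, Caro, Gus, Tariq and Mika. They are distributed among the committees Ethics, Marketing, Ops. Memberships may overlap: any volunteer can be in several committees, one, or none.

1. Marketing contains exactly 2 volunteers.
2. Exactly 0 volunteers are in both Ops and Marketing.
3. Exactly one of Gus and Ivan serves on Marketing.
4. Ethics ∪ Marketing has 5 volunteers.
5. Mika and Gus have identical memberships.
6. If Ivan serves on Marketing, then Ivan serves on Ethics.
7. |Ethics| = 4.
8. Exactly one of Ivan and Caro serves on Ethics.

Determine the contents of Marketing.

Marketing = {Caro, Ivan}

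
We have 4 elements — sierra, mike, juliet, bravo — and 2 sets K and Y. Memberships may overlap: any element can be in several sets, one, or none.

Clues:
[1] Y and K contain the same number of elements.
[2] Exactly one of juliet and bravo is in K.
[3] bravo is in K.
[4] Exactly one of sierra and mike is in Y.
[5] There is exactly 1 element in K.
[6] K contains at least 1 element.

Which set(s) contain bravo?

From (3): bravo ∈ K.
(2) (exactly one): juliet ∉ K.
(5): K already has 1, so the rest are out.
Suppose bravo ∈ Y: no assignment then satisfies all the clues, so bravo ∉ Y.

bravo: K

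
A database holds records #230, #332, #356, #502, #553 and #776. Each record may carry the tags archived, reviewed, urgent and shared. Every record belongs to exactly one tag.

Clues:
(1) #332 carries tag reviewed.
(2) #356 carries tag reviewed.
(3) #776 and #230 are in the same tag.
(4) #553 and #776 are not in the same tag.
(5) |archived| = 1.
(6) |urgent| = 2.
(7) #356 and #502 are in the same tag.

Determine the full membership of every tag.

archived = {#553}; reviewed = {#332, #356, #502}; urgent = {#230, #776}; shared = {}

From (1): #332 ∈ reviewed.
From (2): #356 ∈ reviewed.
(7): #502 matches #356: #502 ∉ archived.
(7): #502 matches #356: #502 ∈ reviewed.
Suppose #230 ∈ archived: no assignment then satisfies all the clues, so #230 ∉ archived.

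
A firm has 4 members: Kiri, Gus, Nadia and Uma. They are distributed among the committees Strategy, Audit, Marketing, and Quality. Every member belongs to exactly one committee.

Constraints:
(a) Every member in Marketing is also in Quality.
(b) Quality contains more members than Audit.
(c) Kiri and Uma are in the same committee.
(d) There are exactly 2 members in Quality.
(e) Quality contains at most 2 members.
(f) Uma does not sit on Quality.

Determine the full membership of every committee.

Strategy = {Kiri, Uma}; Audit = {}; Marketing = {}; Quality = {Gus, Nadia}

From (f): Uma ∉ Quality.
(a) contrapositive: Uma ∉ Marketing.
(c): Kiri matches Uma: Kiri ∉ Marketing.
(c): Kiri matches Uma: Kiri ∉ Quality.
(d): only 2 candidates remain for Quality, so all are in.
Suppose Kiri ∉ Strategy: no assignment then satisfies all the clues, so Kiri ∈ Strategy.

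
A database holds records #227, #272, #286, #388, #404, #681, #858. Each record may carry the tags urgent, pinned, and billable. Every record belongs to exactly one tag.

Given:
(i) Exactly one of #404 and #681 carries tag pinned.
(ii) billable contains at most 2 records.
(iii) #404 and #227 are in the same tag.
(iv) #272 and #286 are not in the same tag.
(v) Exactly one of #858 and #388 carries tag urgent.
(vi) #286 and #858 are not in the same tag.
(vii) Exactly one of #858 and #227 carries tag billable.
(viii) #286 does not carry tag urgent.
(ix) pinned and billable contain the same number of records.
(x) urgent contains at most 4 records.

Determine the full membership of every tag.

urgent = {#227, #388, #404}; pinned = {#286, #681}; billable = {#272, #858}

From (viii): #286 ∉ urgent.
Suppose #227 ∉ urgent: no assignment then satisfies all the clues, so #227 ∈ urgent.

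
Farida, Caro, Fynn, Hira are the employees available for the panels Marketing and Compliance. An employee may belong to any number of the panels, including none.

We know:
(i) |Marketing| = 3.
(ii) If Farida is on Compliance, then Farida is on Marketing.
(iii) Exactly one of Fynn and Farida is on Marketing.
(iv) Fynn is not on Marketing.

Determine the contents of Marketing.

Marketing = {Caro, Farida, Hira}

From (iv): Fynn ∉ Marketing.
(i): only 3 candidates remain for Marketing, so all are in.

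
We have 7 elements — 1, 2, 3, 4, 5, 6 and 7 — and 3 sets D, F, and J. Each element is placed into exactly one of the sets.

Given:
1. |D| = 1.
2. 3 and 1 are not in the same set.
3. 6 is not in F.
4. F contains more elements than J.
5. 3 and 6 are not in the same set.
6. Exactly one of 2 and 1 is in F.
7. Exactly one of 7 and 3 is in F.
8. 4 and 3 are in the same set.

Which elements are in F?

F = {2, 3, 4, 5}

From (3): 6 ∉ F.
Suppose 1 ∈ F: no assignment then satisfies all the clues, so 1 ∉ F.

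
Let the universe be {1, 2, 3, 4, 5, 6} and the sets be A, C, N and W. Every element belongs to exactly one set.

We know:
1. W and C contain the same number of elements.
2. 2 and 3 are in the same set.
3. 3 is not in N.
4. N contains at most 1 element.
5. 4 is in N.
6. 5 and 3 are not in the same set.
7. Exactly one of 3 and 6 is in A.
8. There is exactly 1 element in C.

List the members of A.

A = {1, 2, 3}

From (3): 3 ∉ N.
From (5): 4 ∈ N.
(2): 2 matches 3: 2 ∉ N.
(4): N already has 1, so the rest are out.
Suppose 1 ∉ A: no assignment then satisfies all the clues, so 1 ∈ A.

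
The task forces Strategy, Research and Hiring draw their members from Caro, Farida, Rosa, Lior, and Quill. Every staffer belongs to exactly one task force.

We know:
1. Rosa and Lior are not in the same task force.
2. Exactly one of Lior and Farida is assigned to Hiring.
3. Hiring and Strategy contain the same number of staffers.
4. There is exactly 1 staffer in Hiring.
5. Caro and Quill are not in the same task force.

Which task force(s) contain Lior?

Lior: Hiring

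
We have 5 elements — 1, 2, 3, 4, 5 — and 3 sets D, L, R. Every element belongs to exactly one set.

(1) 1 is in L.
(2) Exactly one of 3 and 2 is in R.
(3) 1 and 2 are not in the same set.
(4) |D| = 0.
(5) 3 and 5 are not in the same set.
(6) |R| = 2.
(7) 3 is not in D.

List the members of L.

From (1): 1 ∈ L.
From (7): 3 ∉ D.
(3): 2 ∉ L.
(4): D already has 0, so the rest are out.
Only one set left: 2 ∈ R.
(2) (exactly one): 3 ∉ R.
Only one set left: 3 ∈ L.
(5): 5 ∉ L.
Only one set left: 5 ∈ R.
(6): R already has 2, so the rest are out.
Only one set left: 4 ∈ L.

L = {1, 3, 4}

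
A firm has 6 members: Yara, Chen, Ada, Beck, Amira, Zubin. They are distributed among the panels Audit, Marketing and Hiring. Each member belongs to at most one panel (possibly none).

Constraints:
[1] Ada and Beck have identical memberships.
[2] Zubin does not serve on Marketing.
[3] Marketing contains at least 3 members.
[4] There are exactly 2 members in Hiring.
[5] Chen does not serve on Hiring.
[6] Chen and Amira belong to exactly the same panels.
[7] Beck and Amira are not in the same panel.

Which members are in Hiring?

Hiring = {Ada, Beck}

From (2): Zubin ∉ Marketing.
From (5): Chen ∉ Hiring.
(6): Amira matches Chen: Amira ∉ Hiring.
Suppose Yara ∈ Hiring: no assignment then satisfies all the clues, so Yara ∉ Hiring.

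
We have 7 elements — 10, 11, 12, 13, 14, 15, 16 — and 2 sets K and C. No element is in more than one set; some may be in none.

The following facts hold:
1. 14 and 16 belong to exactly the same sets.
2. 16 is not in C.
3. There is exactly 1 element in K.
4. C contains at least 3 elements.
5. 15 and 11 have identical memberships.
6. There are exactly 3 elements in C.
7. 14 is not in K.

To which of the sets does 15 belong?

15: C

From (2): 16 ∉ C.
From (7): 14 ∉ K.
(1): 16 matches 14: 16 ∉ K.
(1): 14 matches 16: 14 ∉ C.
Suppose 15 ∈ K: no assignment then satisfies all the clues, so 15 ∉ K.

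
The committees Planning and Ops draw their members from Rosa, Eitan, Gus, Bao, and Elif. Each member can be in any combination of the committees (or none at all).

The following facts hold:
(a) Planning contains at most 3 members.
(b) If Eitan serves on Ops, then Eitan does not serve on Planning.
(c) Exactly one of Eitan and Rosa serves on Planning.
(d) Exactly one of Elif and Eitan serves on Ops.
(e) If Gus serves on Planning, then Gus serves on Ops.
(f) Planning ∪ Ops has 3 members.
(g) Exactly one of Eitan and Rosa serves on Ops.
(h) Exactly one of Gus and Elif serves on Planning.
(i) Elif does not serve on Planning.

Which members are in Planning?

Planning = {Gus, Rosa}

From (i): Elif ∉ Planning.
(h) (exactly one): Gus ∈ Planning.
(e): Gus ∈ Ops.
Suppose Rosa ∉ Planning: no assignment then satisfies all the clues, so Rosa ∈ Planning.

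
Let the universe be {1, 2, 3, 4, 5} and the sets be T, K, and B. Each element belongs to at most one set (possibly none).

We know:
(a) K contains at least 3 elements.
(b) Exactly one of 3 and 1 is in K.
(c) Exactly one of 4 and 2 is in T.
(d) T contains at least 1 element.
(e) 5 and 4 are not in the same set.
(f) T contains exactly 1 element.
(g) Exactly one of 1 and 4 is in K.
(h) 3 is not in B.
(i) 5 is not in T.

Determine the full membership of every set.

T = {4}; K = {1, 2, 5}; B = {}

From (h): 3 ∉ B.
From (i): 5 ∉ T.
Suppose 1 ∈ T: no assignment then satisfies all the clues, so 1 ∉ T.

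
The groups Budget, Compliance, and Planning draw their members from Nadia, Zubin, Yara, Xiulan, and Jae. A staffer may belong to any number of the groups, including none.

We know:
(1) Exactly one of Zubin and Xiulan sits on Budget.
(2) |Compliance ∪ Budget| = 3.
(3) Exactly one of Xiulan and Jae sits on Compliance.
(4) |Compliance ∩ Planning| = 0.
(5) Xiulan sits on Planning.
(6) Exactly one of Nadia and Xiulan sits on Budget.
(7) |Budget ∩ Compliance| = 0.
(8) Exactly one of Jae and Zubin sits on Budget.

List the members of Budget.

Budget = {Nadia, Zubin}

From (5): Xiulan ∈ Planning.
Suppose Nadia ∉ Budget: no assignment then satisfies all the clues, so Nadia ∈ Budget.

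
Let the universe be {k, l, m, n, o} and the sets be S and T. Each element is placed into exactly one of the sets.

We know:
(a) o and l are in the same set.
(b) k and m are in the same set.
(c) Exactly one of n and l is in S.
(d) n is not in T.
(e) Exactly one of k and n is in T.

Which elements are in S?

From (d): n ∉ T.
(e) (exactly one): k ∈ T.
Only one set left: n ∈ S.
(b): m matches k: m ∉ S.
(b): m matches k: m ∈ T.
(c) (exactly one): l ∉ S.
Only one set left: l ∈ T.
(a): o matches l: o ∉ S.
(a): o matches l: o ∈ T.

S = {n}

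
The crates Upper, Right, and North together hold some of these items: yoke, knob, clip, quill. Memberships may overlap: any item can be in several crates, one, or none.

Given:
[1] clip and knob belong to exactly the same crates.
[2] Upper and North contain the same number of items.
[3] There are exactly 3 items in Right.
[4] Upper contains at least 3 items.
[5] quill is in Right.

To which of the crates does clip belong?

From (5): quill ∈ Right.
Suppose clip ∉ Upper: no assignment then satisfies all the clues, so clip ∈ Upper.

clip: North, Right, Upper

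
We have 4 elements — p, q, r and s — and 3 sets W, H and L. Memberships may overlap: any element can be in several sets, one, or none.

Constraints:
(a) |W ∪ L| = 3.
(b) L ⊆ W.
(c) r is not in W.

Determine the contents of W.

W = {p, q, s}

From (c): r ∉ W.
(b) contrapositive: r ∉ L.
Suppose p ∉ W: no assignment then satisfies all the clues, so p ∈ W.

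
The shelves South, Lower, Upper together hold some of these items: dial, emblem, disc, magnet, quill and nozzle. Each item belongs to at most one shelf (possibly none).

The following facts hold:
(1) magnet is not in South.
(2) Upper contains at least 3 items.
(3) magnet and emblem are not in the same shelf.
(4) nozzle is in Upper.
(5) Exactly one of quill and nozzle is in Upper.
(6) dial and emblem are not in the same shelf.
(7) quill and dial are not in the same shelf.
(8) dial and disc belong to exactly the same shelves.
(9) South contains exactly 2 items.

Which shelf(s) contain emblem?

From (1): magnet ∉ South.
From (4): nozzle ∈ Upper.
(5) (exactly one): quill ∉ Upper.
Suppose emblem ∉ South: no assignment then satisfies all the clues, so emblem ∈ South.

emblem: South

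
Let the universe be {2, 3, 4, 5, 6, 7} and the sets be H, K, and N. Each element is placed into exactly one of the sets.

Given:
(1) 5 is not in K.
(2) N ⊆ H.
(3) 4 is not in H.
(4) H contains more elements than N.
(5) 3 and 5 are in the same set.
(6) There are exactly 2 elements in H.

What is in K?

K = {2, 4, 6, 7}

From (1): 5 ∉ K.
From (3): 4 ∉ H.
(2) contrapositive: 4 ∉ N.
(5): 3 matches 5: 3 ∉ K.
Only one set left: 4 ∈ K.
Suppose 2 ∉ K: no assignment then satisfies all the clues, so 2 ∈ K.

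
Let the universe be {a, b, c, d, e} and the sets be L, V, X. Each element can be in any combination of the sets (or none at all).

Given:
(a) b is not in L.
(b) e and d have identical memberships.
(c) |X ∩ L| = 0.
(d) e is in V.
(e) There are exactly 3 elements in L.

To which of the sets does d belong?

d: L, V

From (a): b ∉ L.
From (d): e ∈ V.
(b): d matches e: d ∈ V.
Suppose d ∉ L: no assignment then satisfies all the clues, so d ∈ L.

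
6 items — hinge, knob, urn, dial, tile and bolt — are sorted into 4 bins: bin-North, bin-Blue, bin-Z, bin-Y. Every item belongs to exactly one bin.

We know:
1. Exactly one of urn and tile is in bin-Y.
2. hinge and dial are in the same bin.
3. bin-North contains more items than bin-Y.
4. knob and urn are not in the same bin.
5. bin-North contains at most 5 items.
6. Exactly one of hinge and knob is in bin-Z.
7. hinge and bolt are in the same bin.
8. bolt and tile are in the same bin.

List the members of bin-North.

bin-North = {bolt, dial, hinge, tile}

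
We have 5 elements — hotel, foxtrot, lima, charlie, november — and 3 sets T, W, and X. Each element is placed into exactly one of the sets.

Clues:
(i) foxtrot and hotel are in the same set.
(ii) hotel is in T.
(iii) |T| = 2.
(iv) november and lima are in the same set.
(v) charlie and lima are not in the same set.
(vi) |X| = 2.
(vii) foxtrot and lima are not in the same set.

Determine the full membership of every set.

T = {foxtrot, hotel}; W = {charlie}; X = {lima, november}

From (ii): hotel ∈ T.
(i): foxtrot matches hotel: foxtrot ∈ T.
(iii): T already has 2, so the rest are out.
Suppose lima ∈ W: no assignment then satisfies all the clues, so lima ∉ W.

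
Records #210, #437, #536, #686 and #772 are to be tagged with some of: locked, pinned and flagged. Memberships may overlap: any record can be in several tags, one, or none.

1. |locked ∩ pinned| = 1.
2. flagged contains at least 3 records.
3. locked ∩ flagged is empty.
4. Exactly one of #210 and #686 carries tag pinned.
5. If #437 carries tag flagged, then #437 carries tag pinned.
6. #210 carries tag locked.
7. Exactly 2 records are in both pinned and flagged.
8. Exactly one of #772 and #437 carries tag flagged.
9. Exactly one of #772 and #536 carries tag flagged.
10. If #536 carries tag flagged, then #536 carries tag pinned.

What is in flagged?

flagged = {#437, #536, #686}

From (6): #210 ∈ locked.
(3) (disjoint): #210 ∉ flagged.
Suppose #437 ∉ flagged: no assignment then satisfies all the clues, so #437 ∈ flagged.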